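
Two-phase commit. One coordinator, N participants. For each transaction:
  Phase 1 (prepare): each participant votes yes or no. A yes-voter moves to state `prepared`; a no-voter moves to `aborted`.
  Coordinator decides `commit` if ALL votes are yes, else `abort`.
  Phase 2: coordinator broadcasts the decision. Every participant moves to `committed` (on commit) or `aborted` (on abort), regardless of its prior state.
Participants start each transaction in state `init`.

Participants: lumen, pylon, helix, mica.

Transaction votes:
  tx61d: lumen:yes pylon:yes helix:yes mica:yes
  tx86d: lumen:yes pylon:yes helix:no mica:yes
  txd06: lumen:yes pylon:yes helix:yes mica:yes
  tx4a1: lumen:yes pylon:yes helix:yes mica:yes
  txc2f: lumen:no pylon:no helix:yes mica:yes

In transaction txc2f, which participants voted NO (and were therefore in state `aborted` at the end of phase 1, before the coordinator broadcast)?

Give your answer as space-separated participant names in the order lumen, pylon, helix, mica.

Answer: lumen pylon

Derivation:
Txn txc2f phase 1: lumen no -> aborted; pylon no -> aborted; helix yes -> prepared; mica yes -> prepared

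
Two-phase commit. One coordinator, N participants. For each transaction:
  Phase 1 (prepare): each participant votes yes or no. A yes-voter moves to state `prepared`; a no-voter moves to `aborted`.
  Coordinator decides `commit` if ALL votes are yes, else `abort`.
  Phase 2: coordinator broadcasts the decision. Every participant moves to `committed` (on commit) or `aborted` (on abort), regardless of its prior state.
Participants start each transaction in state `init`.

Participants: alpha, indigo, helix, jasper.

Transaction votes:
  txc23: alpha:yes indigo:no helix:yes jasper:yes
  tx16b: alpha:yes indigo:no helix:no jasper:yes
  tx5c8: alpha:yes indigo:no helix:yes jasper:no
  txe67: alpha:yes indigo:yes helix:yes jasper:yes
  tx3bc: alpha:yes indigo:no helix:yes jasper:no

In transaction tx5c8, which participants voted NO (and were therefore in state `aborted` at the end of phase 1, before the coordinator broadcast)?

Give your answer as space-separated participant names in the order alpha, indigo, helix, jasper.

Txn tx5c8 phase 1: alpha yes -> prepared; indigo no -> aborted; helix yes -> prepared; jasper no -> aborted

Answer: indigo jasper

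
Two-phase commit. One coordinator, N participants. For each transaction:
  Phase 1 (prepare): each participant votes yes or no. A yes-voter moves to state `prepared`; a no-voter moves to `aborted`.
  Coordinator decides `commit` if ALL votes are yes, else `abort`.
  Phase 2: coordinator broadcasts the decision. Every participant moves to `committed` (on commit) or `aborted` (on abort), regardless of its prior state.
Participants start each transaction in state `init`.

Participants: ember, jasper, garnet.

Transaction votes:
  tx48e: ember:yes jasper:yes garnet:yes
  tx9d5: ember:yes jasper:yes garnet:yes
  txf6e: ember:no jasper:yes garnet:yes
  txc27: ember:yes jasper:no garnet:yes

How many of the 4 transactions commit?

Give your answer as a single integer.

tx48e: all yes -> commit (commits=1)
tx9d5: all yes -> commit (commits=2)
txf6e: no from ember -> abort (commits=2)
txc27: no from jasper -> abort (commits=2)

Answer: 2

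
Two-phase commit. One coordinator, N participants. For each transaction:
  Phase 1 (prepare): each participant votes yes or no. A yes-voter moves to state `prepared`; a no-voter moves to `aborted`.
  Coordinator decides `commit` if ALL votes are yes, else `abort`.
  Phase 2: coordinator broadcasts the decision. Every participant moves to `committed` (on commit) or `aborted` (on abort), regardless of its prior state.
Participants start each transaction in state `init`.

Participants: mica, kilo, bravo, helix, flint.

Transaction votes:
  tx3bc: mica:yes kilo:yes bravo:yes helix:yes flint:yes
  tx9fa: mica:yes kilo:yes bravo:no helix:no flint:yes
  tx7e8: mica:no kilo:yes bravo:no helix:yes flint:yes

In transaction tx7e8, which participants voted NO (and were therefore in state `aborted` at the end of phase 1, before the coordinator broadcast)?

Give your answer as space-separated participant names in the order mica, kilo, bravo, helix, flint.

Answer: mica bravo

Derivation:
Txn tx7e8 phase 1: mica no -> aborted; kilo yes -> prepared; bravo no -> aborted; helix yes -> prepared; flint yes -> prepared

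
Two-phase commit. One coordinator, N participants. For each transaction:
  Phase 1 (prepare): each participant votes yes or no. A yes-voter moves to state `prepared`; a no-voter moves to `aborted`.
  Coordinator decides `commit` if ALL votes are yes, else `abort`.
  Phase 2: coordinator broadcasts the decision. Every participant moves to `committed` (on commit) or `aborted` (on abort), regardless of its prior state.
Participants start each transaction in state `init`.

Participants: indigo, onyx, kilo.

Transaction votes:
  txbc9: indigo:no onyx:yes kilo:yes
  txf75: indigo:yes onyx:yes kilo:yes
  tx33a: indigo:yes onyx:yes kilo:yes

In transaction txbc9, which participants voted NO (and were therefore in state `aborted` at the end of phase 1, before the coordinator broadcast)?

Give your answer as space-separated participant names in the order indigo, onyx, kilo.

Answer: indigo

Derivation:
Txn txbc9 phase 1: indigo no -> aborted; onyx yes -> prepared; kilo yes -> prepared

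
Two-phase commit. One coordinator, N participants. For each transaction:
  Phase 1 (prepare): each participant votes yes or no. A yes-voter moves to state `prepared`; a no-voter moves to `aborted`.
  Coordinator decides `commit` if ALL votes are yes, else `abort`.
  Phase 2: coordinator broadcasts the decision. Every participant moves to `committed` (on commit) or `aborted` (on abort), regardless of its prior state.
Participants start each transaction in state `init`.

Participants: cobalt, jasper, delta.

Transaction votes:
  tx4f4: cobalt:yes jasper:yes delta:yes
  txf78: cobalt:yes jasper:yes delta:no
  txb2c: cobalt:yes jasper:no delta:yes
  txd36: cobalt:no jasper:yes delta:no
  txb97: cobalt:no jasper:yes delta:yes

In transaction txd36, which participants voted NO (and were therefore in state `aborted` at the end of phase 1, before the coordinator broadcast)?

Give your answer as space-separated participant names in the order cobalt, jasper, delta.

Txn txd36 phase 1: cobalt no -> aborted; jasper yes -> prepared; delta no -> aborted

Answer: cobalt delta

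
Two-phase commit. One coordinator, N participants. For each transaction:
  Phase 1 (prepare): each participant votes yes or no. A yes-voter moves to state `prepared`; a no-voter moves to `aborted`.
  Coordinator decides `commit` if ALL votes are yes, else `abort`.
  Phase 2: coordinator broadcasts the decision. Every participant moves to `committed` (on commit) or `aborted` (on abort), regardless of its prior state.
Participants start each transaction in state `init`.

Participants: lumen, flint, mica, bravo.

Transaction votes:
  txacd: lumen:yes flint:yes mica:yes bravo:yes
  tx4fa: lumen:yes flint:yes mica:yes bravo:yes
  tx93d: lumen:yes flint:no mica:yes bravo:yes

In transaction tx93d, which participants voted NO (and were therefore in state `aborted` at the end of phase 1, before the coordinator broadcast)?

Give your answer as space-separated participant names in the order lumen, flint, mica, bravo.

Txn tx93d phase 1: lumen yes -> prepared; flint no -> aborted; mica yes -> prepared; bravo yes -> prepared

Answer: flint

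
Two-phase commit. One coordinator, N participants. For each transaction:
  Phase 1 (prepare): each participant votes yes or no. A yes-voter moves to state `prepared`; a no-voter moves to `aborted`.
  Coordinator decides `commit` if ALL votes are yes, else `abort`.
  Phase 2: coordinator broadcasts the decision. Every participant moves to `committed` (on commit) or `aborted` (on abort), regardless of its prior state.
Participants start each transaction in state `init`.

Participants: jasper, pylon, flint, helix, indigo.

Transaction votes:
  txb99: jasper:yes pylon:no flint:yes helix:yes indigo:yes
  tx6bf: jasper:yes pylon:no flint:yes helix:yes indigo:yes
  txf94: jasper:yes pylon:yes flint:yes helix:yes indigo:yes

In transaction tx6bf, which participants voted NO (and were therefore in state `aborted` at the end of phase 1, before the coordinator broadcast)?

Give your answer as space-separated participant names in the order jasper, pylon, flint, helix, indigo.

Answer: pylon

Derivation:
Txn tx6bf phase 1: jasper yes -> prepared; pylon no -> aborted; flint yes -> prepared; helix yes -> prepared; indigo yes -> prepared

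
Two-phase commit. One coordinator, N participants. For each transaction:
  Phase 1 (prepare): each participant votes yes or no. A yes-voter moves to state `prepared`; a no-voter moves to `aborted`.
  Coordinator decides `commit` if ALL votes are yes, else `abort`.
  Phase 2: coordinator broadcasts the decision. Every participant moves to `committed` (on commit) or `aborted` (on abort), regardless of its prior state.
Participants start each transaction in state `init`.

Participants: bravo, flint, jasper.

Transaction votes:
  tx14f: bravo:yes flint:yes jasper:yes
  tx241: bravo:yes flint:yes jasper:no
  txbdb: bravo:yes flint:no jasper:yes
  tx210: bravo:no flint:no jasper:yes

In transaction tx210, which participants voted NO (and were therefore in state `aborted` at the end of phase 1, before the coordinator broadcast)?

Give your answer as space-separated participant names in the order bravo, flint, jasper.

Answer: bravo flint

Derivation:
Txn tx210 phase 1: bravo no -> aborted; flint no -> aborted; jasper yes -> prepared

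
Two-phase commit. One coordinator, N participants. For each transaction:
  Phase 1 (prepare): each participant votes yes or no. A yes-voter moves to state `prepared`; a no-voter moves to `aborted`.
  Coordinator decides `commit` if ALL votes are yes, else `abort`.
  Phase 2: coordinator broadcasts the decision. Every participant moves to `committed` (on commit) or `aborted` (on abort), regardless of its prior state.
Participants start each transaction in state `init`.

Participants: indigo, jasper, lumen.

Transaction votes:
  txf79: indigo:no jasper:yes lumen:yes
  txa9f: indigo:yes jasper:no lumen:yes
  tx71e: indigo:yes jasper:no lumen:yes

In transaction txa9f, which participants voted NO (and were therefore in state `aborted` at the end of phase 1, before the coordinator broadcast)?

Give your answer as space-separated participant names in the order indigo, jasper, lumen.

Answer: jasper

Derivation:
Txn txa9f phase 1: indigo yes -> prepared; jasper no -> aborted; lumen yes -> prepared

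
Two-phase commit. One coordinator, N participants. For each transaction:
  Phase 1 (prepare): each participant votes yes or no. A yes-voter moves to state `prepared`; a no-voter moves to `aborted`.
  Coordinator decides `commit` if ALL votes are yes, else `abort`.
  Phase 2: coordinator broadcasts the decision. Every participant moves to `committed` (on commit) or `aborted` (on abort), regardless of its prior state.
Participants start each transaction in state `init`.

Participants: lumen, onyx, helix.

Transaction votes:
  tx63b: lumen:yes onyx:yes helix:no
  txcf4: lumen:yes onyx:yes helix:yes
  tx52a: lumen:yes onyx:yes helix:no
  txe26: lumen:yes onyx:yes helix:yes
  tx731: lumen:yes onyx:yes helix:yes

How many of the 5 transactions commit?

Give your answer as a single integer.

Answer: 3

Derivation:
tx63b: no from helix -> abort (commits=0)
txcf4: all yes -> commit (commits=1)
tx52a: no from helix -> abort (commits=1)
txe26: all yes -> commit (commits=2)
tx731: all yes -> commit (commits=3)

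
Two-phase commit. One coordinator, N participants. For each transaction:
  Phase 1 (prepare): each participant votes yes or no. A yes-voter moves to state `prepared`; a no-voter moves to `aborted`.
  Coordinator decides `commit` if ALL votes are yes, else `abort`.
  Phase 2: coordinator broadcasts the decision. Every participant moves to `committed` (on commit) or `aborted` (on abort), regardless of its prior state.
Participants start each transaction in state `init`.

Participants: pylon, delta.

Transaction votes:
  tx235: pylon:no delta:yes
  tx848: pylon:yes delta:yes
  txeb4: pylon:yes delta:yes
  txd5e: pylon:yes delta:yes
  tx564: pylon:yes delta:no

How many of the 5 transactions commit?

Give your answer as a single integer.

Answer: 3

Derivation:
tx235: no from pylon -> abort (commits=0)
tx848: all yes -> commit (commits=1)
txeb4: all yes -> commit (commits=2)
txd5e: all yes -> commit (commits=3)
tx564: no from delta -> abort (commits=3)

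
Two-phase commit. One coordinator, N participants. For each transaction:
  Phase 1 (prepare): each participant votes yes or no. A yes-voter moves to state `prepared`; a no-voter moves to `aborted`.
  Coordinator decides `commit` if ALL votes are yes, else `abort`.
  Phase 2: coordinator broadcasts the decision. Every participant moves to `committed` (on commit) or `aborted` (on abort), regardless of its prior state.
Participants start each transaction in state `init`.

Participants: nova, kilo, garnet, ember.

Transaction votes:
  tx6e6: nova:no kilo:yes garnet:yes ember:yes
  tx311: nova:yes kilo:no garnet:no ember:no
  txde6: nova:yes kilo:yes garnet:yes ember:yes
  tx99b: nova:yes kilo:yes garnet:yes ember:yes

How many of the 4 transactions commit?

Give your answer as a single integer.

tx6e6: no from nova -> abort (commits=0)
tx311: no from kilo, garnet, ember -> abort (commits=0)
txde6: all yes -> commit (commits=1)
tx99b: all yes -> commit (commits=2)

Answer: 2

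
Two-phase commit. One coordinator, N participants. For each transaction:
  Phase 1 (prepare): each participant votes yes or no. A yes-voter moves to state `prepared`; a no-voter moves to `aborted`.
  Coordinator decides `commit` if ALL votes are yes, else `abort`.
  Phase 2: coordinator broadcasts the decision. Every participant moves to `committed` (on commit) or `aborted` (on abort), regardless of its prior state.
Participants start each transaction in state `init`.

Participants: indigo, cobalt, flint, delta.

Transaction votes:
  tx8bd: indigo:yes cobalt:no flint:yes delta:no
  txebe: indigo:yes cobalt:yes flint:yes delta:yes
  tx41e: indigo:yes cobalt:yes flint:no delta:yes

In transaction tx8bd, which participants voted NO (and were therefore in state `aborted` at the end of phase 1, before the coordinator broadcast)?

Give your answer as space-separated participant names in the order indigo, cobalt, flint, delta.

Txn tx8bd phase 1: indigo yes -> prepared; cobalt no -> aborted; flint yes -> prepared; delta no -> aborted

Answer: cobalt delta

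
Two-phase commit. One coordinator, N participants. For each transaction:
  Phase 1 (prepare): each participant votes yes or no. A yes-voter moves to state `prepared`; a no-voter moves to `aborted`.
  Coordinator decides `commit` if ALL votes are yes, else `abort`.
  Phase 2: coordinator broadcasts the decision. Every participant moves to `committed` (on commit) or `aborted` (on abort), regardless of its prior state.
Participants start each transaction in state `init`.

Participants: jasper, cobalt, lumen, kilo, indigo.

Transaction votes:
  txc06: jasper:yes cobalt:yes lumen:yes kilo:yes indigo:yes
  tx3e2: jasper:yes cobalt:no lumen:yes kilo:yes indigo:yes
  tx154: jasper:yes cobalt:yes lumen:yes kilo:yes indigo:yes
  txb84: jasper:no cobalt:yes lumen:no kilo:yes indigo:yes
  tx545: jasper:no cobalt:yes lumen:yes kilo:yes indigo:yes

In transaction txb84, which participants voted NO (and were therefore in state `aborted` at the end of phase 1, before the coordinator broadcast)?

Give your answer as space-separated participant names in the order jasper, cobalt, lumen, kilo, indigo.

Answer: jasper lumen

Derivation:
Txn txb84 phase 1: jasper no -> aborted; cobalt yes -> prepared; lumen no -> aborted; kilo yes -> prepared; indigo yes -> prepared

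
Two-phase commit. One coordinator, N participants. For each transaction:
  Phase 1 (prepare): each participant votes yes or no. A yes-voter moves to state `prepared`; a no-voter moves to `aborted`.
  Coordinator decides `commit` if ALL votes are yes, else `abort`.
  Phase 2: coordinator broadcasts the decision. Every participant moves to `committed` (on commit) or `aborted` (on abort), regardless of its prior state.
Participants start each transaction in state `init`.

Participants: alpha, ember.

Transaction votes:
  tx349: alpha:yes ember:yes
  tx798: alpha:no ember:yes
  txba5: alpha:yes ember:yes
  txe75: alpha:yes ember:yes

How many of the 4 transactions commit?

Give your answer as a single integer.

tx349: all yes -> commit (commits=1)
tx798: no from alpha -> abort (commits=1)
txba5: all yes -> commit (commits=2)
txe75: all yes -> commit (commits=3)

Answer: 3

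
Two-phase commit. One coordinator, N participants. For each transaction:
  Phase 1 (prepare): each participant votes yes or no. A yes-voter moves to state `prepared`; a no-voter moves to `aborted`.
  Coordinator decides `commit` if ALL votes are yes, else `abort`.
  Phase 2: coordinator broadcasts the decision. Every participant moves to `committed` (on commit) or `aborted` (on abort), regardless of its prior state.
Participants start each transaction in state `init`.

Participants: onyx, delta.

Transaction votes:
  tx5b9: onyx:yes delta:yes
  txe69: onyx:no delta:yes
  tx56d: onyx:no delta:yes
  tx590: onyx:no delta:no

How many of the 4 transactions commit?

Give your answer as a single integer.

Answer: 1

Derivation:
tx5b9: all yes -> commit (commits=1)
txe69: no from onyx -> abort (commits=1)
tx56d: no from onyx -> abort (commits=1)
tx590: no from onyx, delta -> abort (commits=1)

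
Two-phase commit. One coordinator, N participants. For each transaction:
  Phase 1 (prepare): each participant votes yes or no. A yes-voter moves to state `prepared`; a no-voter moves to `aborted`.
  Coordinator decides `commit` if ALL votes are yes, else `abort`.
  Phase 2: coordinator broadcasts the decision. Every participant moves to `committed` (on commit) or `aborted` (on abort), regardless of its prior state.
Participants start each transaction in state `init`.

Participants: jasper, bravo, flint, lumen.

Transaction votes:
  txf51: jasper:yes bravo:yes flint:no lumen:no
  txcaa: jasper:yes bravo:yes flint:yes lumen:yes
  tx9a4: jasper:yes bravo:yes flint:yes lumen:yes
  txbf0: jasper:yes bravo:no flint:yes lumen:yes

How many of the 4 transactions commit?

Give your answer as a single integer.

Answer: 2

Derivation:
txf51: no from flint, lumen -> abort (commits=0)
txcaa: all yes -> commit (commits=1)
tx9a4: all yes -> commit (commits=2)
txbf0: no from bravo -> abort (commits=2)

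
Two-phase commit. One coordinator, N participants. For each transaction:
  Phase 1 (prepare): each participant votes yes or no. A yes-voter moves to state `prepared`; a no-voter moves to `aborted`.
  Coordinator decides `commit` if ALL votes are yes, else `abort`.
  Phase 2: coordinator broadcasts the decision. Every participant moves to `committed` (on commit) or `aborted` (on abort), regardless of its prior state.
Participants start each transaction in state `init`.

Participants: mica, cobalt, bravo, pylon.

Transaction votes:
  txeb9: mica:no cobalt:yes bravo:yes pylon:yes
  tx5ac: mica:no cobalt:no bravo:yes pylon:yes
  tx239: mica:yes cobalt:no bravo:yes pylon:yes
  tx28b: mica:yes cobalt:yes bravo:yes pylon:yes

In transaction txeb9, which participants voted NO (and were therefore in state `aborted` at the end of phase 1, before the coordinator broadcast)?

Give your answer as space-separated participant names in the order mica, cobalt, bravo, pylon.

Answer: mica

Derivation:
Txn txeb9 phase 1: mica no -> aborted; cobalt yes -> prepared; bravo yes -> prepared; pylon yes -> prepared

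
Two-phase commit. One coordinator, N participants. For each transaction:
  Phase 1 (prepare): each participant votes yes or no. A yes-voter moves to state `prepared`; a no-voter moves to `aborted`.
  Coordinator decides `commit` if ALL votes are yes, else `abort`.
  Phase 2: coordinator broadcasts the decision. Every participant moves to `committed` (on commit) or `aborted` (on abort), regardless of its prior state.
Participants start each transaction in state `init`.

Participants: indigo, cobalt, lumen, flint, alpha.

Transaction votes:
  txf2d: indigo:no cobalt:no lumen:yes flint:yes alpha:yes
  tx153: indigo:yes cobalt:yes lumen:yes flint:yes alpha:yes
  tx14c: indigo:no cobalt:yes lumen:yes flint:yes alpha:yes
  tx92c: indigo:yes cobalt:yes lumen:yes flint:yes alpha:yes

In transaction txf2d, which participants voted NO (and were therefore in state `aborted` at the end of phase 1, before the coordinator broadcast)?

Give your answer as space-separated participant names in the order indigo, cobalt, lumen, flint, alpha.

Answer: indigo cobalt

Derivation:
Txn txf2d phase 1: indigo no -> aborted; cobalt no -> aborted; lumen yes -> prepared; flint yes -> prepared; alpha yes -> prepared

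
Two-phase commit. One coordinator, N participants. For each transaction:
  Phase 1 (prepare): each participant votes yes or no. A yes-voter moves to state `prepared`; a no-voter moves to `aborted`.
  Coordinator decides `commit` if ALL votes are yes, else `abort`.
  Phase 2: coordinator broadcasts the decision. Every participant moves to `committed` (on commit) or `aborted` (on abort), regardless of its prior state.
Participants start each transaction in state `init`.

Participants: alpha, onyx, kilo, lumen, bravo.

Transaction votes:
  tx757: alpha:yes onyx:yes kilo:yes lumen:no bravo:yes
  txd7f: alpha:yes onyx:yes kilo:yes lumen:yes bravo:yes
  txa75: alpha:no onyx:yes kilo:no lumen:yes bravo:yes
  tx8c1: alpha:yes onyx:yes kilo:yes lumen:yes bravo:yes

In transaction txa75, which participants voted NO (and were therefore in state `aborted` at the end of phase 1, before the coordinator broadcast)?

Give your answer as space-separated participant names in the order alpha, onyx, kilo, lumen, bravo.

Answer: alpha kilo

Derivation:
Txn txa75 phase 1: alpha no -> aborted; onyx yes -> prepared; kilo no -> aborted; lumen yes -> prepared; bravo yes -> prepared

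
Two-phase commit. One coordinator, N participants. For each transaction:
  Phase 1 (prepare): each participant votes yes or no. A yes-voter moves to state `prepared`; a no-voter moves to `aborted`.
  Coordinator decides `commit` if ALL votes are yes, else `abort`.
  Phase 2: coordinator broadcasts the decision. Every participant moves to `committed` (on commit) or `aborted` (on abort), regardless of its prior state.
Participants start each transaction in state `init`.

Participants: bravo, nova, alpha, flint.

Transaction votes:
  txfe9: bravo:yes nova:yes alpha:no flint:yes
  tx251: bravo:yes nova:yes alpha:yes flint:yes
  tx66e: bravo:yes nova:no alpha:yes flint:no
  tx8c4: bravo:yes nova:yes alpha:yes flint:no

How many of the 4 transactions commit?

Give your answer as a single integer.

txfe9: no from alpha -> abort (commits=0)
tx251: all yes -> commit (commits=1)
tx66e: no from nova, flint -> abort (commits=1)
tx8c4: no from flint -> abort (commits=1)

Answer: 1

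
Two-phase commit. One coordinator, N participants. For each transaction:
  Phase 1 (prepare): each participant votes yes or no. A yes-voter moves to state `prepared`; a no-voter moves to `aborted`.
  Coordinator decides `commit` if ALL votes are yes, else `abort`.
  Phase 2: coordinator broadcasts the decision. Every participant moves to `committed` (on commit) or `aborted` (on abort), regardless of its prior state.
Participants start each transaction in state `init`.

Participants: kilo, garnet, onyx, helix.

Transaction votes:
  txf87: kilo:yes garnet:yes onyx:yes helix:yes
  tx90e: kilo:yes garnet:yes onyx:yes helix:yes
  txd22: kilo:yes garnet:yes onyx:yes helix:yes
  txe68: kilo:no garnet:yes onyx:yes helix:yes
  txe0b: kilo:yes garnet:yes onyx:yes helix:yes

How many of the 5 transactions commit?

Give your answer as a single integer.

Answer: 4

Derivation:
txf87: all yes -> commit (commits=1)
tx90e: all yes -> commit (commits=2)
txd22: all yes -> commit (commits=3)
txe68: no from kilo -> abort (commits=3)
txe0b: all yes -> commit (commits=4)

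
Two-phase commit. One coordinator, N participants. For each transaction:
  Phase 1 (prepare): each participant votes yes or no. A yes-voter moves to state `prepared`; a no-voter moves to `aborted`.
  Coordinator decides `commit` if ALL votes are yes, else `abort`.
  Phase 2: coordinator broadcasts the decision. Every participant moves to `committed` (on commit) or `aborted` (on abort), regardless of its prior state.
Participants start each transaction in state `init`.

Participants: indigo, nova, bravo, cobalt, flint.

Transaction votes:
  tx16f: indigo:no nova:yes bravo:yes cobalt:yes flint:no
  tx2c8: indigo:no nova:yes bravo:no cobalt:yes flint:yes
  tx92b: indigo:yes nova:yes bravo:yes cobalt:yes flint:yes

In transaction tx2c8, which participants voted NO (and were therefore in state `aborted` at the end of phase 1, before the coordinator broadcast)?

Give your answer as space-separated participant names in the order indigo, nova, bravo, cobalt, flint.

Answer: indigo bravo

Derivation:
Txn tx2c8 phase 1: indigo no -> aborted; nova yes -> prepared; bravo no -> aborted; cobalt yes -> prepared; flint yes -> prepared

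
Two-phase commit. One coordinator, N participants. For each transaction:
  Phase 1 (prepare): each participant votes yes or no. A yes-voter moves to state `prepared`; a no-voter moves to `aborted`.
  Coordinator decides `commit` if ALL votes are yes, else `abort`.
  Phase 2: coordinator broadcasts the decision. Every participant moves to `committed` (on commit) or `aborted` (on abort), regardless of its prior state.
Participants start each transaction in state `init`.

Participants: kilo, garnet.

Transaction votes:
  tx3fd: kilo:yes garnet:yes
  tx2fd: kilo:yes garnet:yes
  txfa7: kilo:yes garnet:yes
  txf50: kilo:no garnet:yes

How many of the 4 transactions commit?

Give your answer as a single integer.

Answer: 3

Derivation:
tx3fd: all yes -> commit (commits=1)
tx2fd: all yes -> commit (commits=2)
txfa7: all yes -> commit (commits=3)
txf50: no from kilo -> abort (commits=3)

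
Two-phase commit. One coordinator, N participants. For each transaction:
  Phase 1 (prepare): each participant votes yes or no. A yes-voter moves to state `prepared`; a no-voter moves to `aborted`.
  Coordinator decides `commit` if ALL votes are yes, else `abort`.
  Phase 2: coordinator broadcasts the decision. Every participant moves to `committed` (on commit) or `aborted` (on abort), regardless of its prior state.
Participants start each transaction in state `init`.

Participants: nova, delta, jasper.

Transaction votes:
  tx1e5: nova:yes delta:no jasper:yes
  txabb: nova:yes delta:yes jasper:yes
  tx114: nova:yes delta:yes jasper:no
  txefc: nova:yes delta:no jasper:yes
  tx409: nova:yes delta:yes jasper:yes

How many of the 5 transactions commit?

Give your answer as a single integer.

tx1e5: no from delta -> abort (commits=0)
txabb: all yes -> commit (commits=1)
tx114: no from jasper -> abort (commits=1)
txefc: no from delta -> abort (commits=1)
tx409: all yes -> commit (commits=2)

Answer: 2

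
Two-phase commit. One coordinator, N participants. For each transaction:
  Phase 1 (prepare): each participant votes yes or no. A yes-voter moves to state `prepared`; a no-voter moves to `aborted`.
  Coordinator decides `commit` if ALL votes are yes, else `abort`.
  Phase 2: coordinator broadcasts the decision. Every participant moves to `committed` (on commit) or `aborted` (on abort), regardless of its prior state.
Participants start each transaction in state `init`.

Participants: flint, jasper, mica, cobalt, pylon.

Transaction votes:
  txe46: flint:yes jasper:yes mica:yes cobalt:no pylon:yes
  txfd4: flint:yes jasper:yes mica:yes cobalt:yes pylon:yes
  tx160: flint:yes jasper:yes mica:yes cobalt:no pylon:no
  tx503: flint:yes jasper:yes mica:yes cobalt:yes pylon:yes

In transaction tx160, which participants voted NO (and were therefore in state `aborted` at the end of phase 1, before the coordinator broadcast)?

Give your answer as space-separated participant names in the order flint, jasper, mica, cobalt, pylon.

Answer: cobalt pylon

Derivation:
Txn tx160 phase 1: flint yes -> prepared; jasper yes -> prepared; mica yes -> prepared; cobalt no -> aborted; pylon no -> aborted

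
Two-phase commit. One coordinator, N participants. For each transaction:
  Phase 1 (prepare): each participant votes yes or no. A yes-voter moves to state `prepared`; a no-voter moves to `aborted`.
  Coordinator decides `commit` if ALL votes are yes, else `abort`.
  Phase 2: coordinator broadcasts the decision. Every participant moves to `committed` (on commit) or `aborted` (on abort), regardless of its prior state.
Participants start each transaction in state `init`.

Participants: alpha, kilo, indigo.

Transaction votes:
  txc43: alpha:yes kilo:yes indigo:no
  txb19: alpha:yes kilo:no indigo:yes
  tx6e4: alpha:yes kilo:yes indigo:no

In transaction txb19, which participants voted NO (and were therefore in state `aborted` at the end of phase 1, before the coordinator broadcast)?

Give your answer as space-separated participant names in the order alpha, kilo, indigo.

Txn txb19 phase 1: alpha yes -> prepared; kilo no -> aborted; indigo yes -> prepared

Answer: kilo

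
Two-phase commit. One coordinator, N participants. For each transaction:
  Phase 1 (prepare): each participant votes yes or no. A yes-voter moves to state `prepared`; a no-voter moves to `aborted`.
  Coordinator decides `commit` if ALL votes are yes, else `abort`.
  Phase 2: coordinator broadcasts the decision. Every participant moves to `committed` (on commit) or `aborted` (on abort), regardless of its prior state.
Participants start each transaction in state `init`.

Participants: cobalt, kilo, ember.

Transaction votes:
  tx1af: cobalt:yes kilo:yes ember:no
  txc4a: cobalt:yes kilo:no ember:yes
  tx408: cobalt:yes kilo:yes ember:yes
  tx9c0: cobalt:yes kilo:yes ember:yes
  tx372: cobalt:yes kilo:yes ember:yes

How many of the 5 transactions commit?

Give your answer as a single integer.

Answer: 3

Derivation:
tx1af: no from ember -> abort (commits=0)
txc4a: no from kilo -> abort (commits=0)
tx408: all yes -> commit (commits=1)
tx9c0: all yes -> commit (commits=2)
tx372: all yes -> commit (commits=3)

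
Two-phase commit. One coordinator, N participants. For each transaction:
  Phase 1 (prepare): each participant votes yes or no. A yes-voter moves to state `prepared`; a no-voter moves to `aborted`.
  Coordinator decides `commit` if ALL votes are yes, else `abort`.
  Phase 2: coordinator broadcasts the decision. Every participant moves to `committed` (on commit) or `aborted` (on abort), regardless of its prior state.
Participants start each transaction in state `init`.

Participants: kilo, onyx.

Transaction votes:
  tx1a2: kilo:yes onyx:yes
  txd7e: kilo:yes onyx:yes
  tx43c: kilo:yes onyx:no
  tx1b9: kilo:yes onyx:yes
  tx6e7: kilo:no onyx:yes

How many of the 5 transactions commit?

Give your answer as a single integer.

tx1a2: all yes -> commit (commits=1)
txd7e: all yes -> commit (commits=2)
tx43c: no from onyx -> abort (commits=2)
tx1b9: all yes -> commit (commits=3)
tx6e7: no from kilo -> abort (commits=3)

Answer: 3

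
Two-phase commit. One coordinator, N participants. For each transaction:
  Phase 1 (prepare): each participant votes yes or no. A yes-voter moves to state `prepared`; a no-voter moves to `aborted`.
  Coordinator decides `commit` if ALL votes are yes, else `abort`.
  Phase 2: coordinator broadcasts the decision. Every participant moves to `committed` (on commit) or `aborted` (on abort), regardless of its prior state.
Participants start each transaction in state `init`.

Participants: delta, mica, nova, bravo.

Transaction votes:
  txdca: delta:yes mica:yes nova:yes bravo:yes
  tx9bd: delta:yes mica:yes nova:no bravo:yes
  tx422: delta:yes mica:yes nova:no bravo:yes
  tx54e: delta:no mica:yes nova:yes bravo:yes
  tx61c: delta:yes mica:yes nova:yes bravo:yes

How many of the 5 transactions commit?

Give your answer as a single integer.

txdca: all yes -> commit (commits=1)
tx9bd: no from nova -> abort (commits=1)
tx422: no from nova -> abort (commits=1)
tx54e: no from delta -> abort (commits=1)
tx61c: all yes -> commit (commits=2)

Answer: 2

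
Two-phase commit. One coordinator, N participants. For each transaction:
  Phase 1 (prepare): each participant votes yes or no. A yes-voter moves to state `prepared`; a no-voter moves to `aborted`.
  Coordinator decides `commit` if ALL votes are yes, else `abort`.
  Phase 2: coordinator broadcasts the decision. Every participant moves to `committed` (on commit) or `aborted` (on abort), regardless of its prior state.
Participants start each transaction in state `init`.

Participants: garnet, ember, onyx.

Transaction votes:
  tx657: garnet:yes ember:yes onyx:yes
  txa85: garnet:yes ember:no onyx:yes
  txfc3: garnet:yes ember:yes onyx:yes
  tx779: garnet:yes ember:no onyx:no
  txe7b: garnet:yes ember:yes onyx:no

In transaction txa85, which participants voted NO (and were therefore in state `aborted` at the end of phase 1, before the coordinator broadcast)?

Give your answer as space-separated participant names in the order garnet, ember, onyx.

Answer: ember

Derivation:
Txn txa85 phase 1: garnet yes -> prepared; ember no -> aborted; onyx yes -> prepared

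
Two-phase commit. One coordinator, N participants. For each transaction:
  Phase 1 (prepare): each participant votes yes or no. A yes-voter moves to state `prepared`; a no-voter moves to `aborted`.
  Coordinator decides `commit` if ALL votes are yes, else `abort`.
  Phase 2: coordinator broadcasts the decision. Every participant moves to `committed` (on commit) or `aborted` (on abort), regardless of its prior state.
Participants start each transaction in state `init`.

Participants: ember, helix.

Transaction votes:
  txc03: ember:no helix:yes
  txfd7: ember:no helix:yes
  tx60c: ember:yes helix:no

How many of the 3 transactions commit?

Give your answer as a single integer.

Answer: 0

Derivation:
txc03: no from ember -> abort (commits=0)
txfd7: no from ember -> abort (commits=0)
tx60c: no from helix -> abort (commits=0)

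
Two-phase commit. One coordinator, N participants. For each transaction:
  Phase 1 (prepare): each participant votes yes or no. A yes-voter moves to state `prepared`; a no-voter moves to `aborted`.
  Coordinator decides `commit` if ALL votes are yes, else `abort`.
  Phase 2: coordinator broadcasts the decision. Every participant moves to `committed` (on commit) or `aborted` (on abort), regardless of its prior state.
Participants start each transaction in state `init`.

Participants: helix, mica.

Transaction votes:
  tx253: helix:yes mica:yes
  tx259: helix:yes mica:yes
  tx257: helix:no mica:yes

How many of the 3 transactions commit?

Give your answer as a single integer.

tx253: all yes -> commit (commits=1)
tx259: all yes -> commit (commits=2)
tx257: no from helix -> abort (commits=2)

Answer: 2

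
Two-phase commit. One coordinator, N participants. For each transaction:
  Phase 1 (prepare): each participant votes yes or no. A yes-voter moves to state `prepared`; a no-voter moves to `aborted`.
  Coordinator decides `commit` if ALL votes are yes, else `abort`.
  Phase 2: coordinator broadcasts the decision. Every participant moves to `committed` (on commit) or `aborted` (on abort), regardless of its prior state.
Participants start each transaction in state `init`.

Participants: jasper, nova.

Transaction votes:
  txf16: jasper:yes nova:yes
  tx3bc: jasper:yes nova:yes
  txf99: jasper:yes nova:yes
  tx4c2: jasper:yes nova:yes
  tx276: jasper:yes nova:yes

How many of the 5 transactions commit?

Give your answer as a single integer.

txf16: all yes -> commit (commits=1)
tx3bc: all yes -> commit (commits=2)
txf99: all yes -> commit (commits=3)
tx4c2: all yes -> commit (commits=4)
tx276: all yes -> commit (commits=5)

Answer: 5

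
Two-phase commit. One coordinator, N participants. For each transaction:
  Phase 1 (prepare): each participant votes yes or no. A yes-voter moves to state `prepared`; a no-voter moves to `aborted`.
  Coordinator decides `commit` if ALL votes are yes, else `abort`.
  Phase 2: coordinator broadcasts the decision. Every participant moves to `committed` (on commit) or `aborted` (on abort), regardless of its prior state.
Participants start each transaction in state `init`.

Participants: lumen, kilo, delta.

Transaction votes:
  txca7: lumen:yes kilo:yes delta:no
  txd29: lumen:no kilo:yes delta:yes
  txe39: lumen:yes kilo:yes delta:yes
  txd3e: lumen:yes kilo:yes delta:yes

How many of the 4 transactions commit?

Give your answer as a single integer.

txca7: no from delta -> abort (commits=0)
txd29: no from lumen -> abort (commits=0)
txe39: all yes -> commit (commits=1)
txd3e: all yes -> commit (commits=2)

Answer: 2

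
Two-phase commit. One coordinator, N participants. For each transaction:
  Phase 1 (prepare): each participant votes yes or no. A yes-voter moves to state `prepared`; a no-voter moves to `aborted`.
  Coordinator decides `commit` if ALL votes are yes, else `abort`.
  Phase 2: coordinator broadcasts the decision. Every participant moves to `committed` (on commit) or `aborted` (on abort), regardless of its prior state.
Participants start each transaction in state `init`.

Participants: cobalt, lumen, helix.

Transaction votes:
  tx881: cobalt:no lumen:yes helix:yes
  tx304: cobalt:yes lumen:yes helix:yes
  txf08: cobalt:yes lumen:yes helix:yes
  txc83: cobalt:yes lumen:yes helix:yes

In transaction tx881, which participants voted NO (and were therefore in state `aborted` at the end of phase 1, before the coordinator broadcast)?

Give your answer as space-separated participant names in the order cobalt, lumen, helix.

Answer: cobalt

Derivation:
Txn tx881 phase 1: cobalt no -> aborted; lumen yes -> prepared; helix yes -> prepared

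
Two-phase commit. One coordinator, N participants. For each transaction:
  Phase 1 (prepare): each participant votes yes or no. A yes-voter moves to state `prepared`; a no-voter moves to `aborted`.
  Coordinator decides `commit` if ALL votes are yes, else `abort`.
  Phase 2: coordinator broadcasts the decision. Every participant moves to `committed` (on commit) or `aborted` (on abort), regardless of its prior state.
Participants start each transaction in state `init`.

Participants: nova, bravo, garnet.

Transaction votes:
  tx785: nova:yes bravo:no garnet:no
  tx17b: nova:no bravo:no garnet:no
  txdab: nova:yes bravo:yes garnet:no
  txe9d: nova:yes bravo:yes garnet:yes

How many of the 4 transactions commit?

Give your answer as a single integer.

Answer: 1

Derivation:
tx785: no from bravo, garnet -> abort (commits=0)
tx17b: no from nova, bravo, garnet -> abort (commits=0)
txdab: no from garnet -> abort (commits=0)
txe9d: all yes -> commit (commits=1)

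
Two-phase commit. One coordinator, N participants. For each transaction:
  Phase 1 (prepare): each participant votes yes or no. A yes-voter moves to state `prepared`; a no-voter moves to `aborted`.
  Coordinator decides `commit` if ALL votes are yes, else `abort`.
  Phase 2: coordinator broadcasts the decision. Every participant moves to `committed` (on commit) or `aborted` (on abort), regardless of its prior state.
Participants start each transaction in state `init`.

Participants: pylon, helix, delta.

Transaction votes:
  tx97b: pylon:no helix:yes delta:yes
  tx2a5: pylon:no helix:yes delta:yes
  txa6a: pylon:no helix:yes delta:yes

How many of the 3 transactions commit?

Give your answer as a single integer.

tx97b: no from pylon -> abort (commits=0)
tx2a5: no from pylon -> abort (commits=0)
txa6a: no from pylon -> abort (commits=0)

Answer: 0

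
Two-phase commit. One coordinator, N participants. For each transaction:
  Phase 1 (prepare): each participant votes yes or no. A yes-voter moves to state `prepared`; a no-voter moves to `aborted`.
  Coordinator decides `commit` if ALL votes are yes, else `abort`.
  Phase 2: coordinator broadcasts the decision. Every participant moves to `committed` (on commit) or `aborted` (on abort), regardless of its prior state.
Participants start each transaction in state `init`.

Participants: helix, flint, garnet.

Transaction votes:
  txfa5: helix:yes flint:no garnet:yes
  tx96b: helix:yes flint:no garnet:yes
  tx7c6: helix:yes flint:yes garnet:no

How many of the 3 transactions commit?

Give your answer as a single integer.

Answer: 0

Derivation:
txfa5: no from flint -> abort (commits=0)
tx96b: no from flint -> abort (commits=0)
tx7c6: no from garnet -> abort (commits=0)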